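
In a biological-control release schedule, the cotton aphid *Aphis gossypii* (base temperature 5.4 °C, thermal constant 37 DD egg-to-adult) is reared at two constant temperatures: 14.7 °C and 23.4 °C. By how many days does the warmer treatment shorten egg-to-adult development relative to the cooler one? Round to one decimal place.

At 14.7 °C: 37 / (14.7 − 5.4) = 37 / 9.3 = 3.978 d.
At 23.4 °C: 37 / (23.4 − 5.4) = 37 / 18.0 = 2.056 d.
Difference = |3.978 − 2.056| = 1.923 ≈ 1.9 days.

1.9 days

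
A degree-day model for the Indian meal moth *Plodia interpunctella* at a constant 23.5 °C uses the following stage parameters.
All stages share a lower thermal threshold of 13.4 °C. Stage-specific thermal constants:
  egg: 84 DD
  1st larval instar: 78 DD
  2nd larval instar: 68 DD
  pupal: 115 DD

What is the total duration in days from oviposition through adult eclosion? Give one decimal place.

34.2 days

Daily accumulation at 23.5 °C = 23.5 − 13.4 = 10.1 DD/day.
Total K = 84 + 78 + 68 + 115 = 345 DD.
Total duration = 345 / 10.1 = 34.158 ≈ 34.2 days.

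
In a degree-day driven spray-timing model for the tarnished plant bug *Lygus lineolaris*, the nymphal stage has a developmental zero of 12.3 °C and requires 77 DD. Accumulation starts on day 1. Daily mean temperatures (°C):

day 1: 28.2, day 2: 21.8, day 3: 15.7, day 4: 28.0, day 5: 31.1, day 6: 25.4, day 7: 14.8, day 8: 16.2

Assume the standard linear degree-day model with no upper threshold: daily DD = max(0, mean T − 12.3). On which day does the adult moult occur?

Daily DD above 12.3 °C: 15.9, 9.5, 3.4, 15.7, 18.8, 13.1, 2.5, 3.9.
Cumulative: 15.9, 25.4, 28.8, 44.5, 63.3, 76.4, 78.9, 82.8.
The total first reaches 77 DD on day 7.

day 7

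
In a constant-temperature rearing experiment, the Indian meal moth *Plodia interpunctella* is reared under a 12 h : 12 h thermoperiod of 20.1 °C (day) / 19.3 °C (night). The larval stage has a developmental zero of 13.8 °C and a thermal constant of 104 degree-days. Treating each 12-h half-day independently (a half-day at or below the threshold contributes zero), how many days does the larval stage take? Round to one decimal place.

Day half: max(0, 20.1 − 13.8) × 0.5 = 6.3 × 0.5 = 3.15 DD.
Night half: max(0, 19.3 − 13.8) × 0.5 = 5.5 × 0.5 = 2.75 DD.
Per 24 h: 5.90 DD/day.
Duration = 104 / 5.90 = 17.627 ≈ 17.6 days.

17.6 days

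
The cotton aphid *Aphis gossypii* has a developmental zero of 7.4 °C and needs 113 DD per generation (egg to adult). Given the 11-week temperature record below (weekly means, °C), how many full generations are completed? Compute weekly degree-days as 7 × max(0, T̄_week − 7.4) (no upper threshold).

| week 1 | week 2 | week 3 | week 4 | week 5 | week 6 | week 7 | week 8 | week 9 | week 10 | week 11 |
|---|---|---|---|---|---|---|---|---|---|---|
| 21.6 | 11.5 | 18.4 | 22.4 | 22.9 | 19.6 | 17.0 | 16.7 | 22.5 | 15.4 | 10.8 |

Weekly DD (7 × max(0, T̄ − 7.4)): 99.4, 28.7, 77.0, 105.0, 108.5, 85.4, 67.2, 65.1, 105.7, 56.0, 23.8.
Season total = 821.8 DD.
Complete generations = ⌊821.8 / 113⌋ = 7.

7 generations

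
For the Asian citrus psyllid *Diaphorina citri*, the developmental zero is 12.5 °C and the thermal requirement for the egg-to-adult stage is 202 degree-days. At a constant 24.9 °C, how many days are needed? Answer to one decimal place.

Daily accumulation = 24.9 − 12.5 = 12.4 DD/day.
Duration = 202 / 12.4 = 16.290 ≈ 16.3 days.

16.3 days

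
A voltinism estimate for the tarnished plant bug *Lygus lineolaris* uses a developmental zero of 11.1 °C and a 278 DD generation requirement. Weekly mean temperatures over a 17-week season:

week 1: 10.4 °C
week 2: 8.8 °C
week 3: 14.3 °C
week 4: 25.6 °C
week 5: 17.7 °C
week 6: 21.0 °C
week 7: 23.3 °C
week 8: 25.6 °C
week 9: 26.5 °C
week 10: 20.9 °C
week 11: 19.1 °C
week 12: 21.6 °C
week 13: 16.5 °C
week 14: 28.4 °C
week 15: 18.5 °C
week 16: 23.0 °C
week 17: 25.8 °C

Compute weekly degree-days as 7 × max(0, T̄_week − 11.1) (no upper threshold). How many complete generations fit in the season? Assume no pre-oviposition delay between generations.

Weekly DD (7 × max(0, T̄ − 11.1)): 0.0, 0.0, 22.4, 101.5, 46.2, 69.3, 85.4, 101.5, 107.8, 68.6, 56.0, 73.5, 37.8, 121.1, 51.8, 83.3, 102.9.
Season total = 1129.1 DD.
Complete generations = ⌊1129.1 / 278⌋ = 4.

4 generations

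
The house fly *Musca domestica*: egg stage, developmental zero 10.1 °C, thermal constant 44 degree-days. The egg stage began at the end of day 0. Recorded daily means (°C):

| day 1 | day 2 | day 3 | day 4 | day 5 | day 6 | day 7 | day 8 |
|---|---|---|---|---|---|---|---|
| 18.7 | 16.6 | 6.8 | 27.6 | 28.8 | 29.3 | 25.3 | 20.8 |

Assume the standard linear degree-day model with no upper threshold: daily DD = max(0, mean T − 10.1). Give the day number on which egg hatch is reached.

day 5

Daily DD above 10.1 °C: 8.6, 6.5, 0.0, 17.5, 18.7, 19.2, 15.2, 10.7.
Cumulative: 8.6, 15.1, 15.1, 32.6, 51.3, 70.5, 85.7, 96.4.
The total first reaches 44 DD on day 5.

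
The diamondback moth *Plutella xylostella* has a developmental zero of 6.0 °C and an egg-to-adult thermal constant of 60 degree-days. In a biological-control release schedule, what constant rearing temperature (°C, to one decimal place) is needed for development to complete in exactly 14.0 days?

Required daily accumulation = 60 / 14.0 = 4.286 DD/day.
T = T_base + 4.286 = 6.0 + 4.286 = 10.286 ≈ 10.3 °C.

10.3 °C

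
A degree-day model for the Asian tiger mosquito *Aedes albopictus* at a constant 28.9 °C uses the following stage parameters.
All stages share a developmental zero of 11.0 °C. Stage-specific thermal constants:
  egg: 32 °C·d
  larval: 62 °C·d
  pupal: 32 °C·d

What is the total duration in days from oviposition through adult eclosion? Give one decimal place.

7.0 days

Daily accumulation at 28.9 °C = 28.9 − 11.0 = 17.9 DD/day.
Total K = 32 + 62 + 32 = 126 DD.
Total duration = 126 / 17.9 = 7.039 ≈ 7.0 days.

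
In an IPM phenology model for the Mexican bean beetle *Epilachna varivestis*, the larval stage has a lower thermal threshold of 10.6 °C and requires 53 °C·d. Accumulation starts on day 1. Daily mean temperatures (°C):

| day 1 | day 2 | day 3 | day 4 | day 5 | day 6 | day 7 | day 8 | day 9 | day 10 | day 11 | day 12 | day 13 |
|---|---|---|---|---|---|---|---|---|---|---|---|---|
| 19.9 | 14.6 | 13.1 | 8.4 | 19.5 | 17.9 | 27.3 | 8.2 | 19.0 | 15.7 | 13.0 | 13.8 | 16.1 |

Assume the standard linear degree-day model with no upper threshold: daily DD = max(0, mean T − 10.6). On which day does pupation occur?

Daily DD above 10.6 °C: 9.3, 4.0, 2.5, 0.0, 8.9, 7.3, 16.7, 0.0, 8.4, 5.1, 2.4, 3.2, 5.5.
Cumulative: 9.3, 13.3, 15.8, 15.8, 24.7, 32.0, 48.7, 48.7, 57.1, 62.2, 64.6, 67.8, 73.3.
The total first reaches 53 DD on day 9.

day 9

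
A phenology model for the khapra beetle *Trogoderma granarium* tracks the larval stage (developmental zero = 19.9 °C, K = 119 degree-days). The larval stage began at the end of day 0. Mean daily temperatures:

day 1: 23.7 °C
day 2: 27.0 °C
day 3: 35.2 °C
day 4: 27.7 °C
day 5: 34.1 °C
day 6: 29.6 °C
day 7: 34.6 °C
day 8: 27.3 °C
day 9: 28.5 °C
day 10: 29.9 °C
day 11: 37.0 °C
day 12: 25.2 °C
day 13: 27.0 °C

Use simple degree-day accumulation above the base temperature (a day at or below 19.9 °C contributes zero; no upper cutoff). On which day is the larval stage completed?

day 12

Daily DD above 19.9 °C: 3.8, 7.1, 15.3, 7.8, 14.2, 9.7, 14.7, 7.4, 8.6, 10.0, 17.1, 5.3, 7.1.
Cumulative: 3.8, 10.9, 26.2, 34.0, 48.2, 57.9, 72.6, 80.0, 88.6, 98.6, 115.7, 121.0, 128.1.
The total first reaches 119 DD on day 12.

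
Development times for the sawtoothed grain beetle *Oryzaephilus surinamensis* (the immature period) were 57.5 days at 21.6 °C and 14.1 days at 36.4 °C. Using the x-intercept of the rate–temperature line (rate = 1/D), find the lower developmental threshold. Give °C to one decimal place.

16.8 °C

Linear rate model ⇒ the product D·(T − T_b) is constant across temperatures.
57.5·(21.6 − T_b) = 14.1·(36.4 − T_b)
T_b = (57.5·21.6 − 14.1·36.4) / (57.5 − 14.1) = 728.76 / 43.4 = 16.792 °C ≈ 16.8 °C.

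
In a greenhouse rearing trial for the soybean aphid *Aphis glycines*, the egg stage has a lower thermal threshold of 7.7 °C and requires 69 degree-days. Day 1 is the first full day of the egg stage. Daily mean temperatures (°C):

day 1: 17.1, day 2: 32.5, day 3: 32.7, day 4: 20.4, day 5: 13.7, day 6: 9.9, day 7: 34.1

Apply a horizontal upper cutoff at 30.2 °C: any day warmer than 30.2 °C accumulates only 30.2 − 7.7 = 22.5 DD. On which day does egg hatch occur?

Daily DD above 7.7 °C (capped at 22.5): 9.4, 22.5, 22.5, 12.7, 6.0, 2.2, 22.5.
Cumulative: 9.4, 31.9, 54.4, 67.1, 73.1, 75.3, 97.8.
The total first reaches 69 DD on day 5.

day 5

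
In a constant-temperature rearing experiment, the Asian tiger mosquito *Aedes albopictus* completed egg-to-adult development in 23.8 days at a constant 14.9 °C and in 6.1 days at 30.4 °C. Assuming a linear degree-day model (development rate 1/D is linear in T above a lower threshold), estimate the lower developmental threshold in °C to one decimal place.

Under the model K = D·(T − T_b), so D₁·(T₁ − T_b) = D₂·(T₂ − T_b).
23.8·(14.9 − T_b) = 6.1·(30.4 − T_b)
T_b = (23.8·14.9 − 6.1·30.4) / (23.8 − 6.1) = 169.18 / 17.7 = 9.558 °C ≈ 9.6 °C.

9.6 °C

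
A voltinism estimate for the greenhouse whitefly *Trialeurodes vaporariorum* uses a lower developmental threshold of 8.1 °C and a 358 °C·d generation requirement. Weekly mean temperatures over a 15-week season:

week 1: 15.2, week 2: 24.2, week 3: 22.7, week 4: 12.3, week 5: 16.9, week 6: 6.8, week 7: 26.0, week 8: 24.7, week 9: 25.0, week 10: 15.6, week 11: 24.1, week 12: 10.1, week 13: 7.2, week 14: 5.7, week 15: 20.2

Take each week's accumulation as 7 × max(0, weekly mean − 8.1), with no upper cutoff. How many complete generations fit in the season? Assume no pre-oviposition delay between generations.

Weekly DD (7 × max(0, T̄ − 8.1)): 49.7, 112.7, 102.2, 29.4, 61.6, 0.0, 125.3, 116.2, 118.3, 52.5, 112.0, 14.0, 0.0, 0.0, 84.7.
Season total = 978.6 DD.
Complete generations = ⌊978.6 / 358⌋ = 2.

2 generations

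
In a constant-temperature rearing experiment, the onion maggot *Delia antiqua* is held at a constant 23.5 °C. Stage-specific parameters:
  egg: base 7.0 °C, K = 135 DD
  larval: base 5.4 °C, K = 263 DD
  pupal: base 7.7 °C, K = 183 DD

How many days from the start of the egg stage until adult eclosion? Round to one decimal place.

egg: 135 / (23.5 − 7.0) = 135 / 16.5 = 8.182 d.
larval: 263 / (23.5 − 5.4) = 263 / 18.1 = 14.530 d.
pupal: 183 / (23.5 − 7.7) = 183 / 15.8 = 11.582 d.
Sum = 34.294 ≈ 34.3 days.

34.3 days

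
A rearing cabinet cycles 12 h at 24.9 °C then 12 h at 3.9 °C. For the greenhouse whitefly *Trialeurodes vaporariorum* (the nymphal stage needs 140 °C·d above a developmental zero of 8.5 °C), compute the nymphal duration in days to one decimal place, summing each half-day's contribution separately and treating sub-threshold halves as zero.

Day half: max(0, 24.9 − 8.5) × 0.5 = 16.4 × 0.5 = 8.20 DD.
Night half: max(0, 3.9 − 8.5) × 0.5 = 0.0 × 0.5 = 0.00 DD.
Per 24 h: 8.20 DD/day.
Duration = 140 / 8.20 = 17.073 ≈ 17.1 days.

17.1 days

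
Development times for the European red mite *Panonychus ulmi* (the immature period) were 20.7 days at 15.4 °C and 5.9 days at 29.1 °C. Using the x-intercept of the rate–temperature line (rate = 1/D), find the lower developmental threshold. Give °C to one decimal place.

Linear rate model ⇒ the product D·(T − T_b) is constant across temperatures.
20.7·(15.4 − T_b) = 5.9·(29.1 − T_b)
T_b = (20.7·15.4 − 5.9·29.1) / (20.7 − 5.9) = 147.09 / 14.8 = 9.939 °C ≈ 9.9 °C.

9.9 °C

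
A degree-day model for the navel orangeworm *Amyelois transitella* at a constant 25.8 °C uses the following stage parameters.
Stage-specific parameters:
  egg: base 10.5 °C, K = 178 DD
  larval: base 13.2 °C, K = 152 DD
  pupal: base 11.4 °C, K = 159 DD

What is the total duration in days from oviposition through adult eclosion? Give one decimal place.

34.7 days

egg: 178 / (25.8 − 10.5) = 178 / 15.3 = 11.634 d.
larval: 152 / (25.8 − 13.2) = 152 / 12.6 = 12.063 d.
pupal: 159 / (25.8 − 11.4) = 159 / 14.4 = 11.042 d.
Sum = 34.739 ≈ 34.7 days.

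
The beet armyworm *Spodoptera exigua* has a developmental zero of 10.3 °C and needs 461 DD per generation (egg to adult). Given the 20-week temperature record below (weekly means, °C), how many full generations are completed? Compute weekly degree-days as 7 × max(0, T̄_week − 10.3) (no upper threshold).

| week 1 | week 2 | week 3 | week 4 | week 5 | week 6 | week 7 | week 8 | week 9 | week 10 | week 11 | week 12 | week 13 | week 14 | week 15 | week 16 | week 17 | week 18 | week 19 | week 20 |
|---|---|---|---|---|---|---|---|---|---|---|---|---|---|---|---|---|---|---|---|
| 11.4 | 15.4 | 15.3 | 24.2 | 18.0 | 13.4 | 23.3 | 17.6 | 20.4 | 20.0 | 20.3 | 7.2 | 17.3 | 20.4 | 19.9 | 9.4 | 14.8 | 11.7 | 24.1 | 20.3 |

Weekly DD (7 × max(0, T̄ − 10.3)): 7.7, 35.7, 35.0, 97.3, 53.9, 21.7, 91.0, 51.1, 70.7, 67.9, 70.0, 0.0, 49.0, 70.7, 67.2, 0.0, 31.5, 9.8, 96.6, 70.0.
Season total = 996.8 DD.
Complete generations = ⌊996.8 / 461⌋ = 2.

2 generations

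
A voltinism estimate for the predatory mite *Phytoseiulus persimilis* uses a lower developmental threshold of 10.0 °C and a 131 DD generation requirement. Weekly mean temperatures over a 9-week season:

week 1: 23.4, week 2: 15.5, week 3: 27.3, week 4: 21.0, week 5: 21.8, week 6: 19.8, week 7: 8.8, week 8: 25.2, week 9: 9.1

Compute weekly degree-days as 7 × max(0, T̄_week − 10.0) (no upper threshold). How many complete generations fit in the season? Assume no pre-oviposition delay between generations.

4 generations

Weekly DD (7 × max(0, T̄ − 10.0)): 93.8, 38.5, 121.1, 77.0, 82.6, 68.6, 0.0, 106.4, 0.0.
Season total = 588.0 DD.
Complete generations = ⌊588.0 / 131⌋ = 4.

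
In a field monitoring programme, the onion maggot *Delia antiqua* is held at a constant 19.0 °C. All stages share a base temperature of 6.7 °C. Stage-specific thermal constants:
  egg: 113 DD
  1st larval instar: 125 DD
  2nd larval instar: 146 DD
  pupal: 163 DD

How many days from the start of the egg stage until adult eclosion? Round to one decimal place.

44.5 days

Daily accumulation at 19.0 °C = 19.0 − 6.7 = 12.3 DD/day.
Total K = 113 + 125 + 146 + 163 = 547 DD.
Total duration = 547 / 12.3 = 44.472 ≈ 44.5 days.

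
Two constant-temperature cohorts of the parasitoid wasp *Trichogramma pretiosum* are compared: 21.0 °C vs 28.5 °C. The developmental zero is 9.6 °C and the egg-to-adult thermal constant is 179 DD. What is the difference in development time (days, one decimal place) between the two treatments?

6.2 days

At 21.0 °C: 179 / (21.0 − 9.6) = 179 / 11.4 = 15.702 d.
At 28.5 °C: 179 / (28.5 − 9.6) = 179 / 18.9 = 9.471 d.
Difference = |15.702 − 9.471| = 6.231 ≈ 6.2 days.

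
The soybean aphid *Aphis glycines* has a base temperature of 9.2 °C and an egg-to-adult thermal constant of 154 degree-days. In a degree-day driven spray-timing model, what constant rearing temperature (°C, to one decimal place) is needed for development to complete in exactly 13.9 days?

20.3 °C

Required daily accumulation = 154 / 13.9 = 11.079 DD/day.
T = T_base + 11.079 = 9.2 + 11.079 = 20.279 ≈ 20.3 °C.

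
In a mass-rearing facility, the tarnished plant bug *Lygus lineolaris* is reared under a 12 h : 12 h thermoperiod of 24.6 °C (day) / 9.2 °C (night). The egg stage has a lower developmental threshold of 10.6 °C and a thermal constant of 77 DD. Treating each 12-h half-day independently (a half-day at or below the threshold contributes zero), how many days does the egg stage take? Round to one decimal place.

Day half: max(0, 24.6 − 10.6) × 0.5 = 14.0 × 0.5 = 7.00 DD.
Night half: max(0, 9.2 − 10.6) × 0.5 = 0.0 × 0.5 = 0.00 DD.
Per 24 h: 7.00 DD/day.
Duration = 77 / 7.00 = 11.000 ≈ 11.0 days.

11.0 days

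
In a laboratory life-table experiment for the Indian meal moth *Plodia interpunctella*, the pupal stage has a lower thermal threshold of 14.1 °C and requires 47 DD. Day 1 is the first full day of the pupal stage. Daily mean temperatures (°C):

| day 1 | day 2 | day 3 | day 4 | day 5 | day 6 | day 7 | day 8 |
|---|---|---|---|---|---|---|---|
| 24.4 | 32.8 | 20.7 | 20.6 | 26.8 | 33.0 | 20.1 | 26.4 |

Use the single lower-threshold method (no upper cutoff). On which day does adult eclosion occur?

Daily DD above 14.1 °C: 10.3, 18.7, 6.6, 6.5, 12.7, 18.9, 6.0, 12.3.
Cumulative: 10.3, 29.0, 35.6, 42.1, 54.8, 73.7, 79.7, 92.0.
The total first reaches 47 DD on day 5.

day 5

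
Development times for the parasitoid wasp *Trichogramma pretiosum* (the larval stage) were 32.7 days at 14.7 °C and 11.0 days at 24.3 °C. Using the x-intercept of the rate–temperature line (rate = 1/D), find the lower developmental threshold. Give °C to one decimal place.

Equal thermal constants: D₁(T₁ − T_b) = D₂(T₂ − T_b).
32.7·(14.7 − T_b) = 11.0·(24.3 − T_b)
T_b = (32.7·14.7 − 11.0·24.3) / (32.7 − 11.0) = 213.39 / 21.7 = 9.834 °C ≈ 9.8 °C.

9.8 °C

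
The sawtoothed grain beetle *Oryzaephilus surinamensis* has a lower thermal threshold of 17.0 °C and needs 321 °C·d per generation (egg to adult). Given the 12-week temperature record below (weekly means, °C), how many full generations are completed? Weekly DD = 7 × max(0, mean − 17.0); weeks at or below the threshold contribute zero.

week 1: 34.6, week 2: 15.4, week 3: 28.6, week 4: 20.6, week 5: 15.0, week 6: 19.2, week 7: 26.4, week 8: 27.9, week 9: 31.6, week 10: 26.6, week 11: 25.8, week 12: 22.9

2 generations

Weekly DD (7 × max(0, T̄ − 17.0)): 123.2, 0.0, 81.2, 25.2, 0.0, 15.4, 65.8, 76.3, 102.2, 67.2, 61.6, 41.3.
Season total = 659.4 DD.
Complete generations = ⌊659.4 / 321⌋ = 2.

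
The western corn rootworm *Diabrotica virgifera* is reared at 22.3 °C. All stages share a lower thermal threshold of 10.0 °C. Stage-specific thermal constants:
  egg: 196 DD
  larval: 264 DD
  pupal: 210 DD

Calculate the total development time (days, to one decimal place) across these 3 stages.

54.5 days

Daily accumulation at 22.3 °C = 22.3 − 10.0 = 12.3 DD/day.
Total K = 196 + 264 + 210 = 670 DD.
Total duration = 670 / 12.3 = 54.472 ≈ 54.5 days.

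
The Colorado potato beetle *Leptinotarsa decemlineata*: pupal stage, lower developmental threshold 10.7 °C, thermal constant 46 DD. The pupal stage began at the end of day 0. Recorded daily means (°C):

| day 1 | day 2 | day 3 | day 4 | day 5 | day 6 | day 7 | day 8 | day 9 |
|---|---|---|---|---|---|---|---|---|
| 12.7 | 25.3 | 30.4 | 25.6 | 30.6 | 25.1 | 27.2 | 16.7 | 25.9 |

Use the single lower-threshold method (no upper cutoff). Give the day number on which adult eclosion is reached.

day 4

Daily DD above 10.7 °C: 2.0, 14.6, 19.7, 14.9, 19.9, 14.4, 16.5, 6.0, 15.2.
Cumulative: 2.0, 16.6, 36.3, 51.2, 71.1, 85.5, 102.0, 108.0, 123.2.
The total first reaches 46 DD on day 4.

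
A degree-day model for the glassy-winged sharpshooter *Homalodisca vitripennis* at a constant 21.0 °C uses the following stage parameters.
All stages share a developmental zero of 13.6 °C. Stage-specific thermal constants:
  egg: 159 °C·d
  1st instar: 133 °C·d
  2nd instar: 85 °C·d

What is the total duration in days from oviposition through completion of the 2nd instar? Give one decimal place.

Daily accumulation at 21.0 °C = 21.0 − 13.6 = 7.4 DD/day.
Total K = 159 + 133 + 85 = 377 DD.
Total duration = 377 / 7.4 = 50.946 ≈ 50.9 days.

50.9 days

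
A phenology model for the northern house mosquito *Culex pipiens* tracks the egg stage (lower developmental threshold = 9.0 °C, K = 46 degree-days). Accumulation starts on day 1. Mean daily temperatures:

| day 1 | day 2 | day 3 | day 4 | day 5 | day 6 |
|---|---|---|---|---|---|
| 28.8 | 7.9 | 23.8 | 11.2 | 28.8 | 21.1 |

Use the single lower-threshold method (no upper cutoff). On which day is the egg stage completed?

day 5

Daily DD above 9.0 °C: 19.8, 0.0, 14.8, 2.2, 19.8, 12.1.
Cumulative: 19.8, 19.8, 34.6, 36.8, 56.6, 68.7.
The total first reaches 46 DD on day 5.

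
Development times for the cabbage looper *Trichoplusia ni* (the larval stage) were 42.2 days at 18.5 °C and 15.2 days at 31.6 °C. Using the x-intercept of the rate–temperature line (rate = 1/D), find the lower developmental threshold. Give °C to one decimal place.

11.1 °C

Linear rate model ⇒ the product D·(T − T_b) is constant across temperatures.
42.2·(18.5 − T_b) = 15.2·(31.6 − T_b)
T_b = (42.2·18.5 − 15.2·31.6) / (42.2 − 15.2) = 300.38 / 27.0 = 11.125 °C ≈ 11.1 °C.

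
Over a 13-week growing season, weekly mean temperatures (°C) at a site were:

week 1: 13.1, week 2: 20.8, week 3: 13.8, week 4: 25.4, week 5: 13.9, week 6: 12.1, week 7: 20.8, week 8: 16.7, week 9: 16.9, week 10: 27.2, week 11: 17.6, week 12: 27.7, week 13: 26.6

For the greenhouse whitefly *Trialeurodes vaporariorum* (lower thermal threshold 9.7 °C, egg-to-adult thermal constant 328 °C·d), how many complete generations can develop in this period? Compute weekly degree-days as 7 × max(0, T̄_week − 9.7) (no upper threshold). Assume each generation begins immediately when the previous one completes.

2 generations

Weekly DD (7 × max(0, T̄ − 9.7)): 23.8, 77.7, 28.7, 109.9, 29.4, 16.8, 77.7, 49.0, 50.4, 122.5, 55.3, 126.0, 118.3.
Season total = 885.5 DD.
Complete generations = ⌊885.5 / 328⌋ = 2.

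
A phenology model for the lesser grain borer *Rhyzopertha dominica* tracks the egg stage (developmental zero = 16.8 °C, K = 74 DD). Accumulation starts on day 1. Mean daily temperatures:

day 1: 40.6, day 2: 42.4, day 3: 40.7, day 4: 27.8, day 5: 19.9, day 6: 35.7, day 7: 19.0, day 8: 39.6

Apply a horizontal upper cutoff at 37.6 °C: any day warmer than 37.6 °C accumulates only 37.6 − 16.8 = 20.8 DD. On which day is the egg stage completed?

Daily DD above 16.8 °C (capped at 20.8): 20.8, 20.8, 20.8, 11.0, 3.1, 18.9, 2.2, 20.8.
Cumulative: 20.8, 41.6, 62.4, 73.4, 76.5, 95.4, 97.6, 118.4.
The total first reaches 74 DD on day 5.

day 5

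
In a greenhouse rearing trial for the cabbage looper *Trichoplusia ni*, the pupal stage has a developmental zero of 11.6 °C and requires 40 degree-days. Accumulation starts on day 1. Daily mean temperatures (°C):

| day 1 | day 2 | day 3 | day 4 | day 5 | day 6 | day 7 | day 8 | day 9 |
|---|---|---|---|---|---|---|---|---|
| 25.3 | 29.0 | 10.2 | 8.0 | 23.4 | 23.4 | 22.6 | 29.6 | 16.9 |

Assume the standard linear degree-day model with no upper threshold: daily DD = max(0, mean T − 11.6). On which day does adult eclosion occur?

day 5

Daily DD above 11.6 °C: 13.7, 17.4, 0.0, 0.0, 11.8, 11.8, 11.0, 18.0, 5.3.
Cumulative: 13.7, 31.1, 31.1, 31.1, 42.9, 54.7, 65.7, 83.7, 89.0.
The total first reaches 40 DD on day 5.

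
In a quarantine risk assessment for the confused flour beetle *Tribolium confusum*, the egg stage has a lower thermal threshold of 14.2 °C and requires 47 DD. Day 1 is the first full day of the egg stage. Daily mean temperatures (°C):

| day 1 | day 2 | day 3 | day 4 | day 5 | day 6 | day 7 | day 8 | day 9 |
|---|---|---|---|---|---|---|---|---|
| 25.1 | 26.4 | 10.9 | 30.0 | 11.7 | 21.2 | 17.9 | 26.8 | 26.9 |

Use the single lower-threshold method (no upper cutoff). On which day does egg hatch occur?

day 7

Daily DD above 14.2 °C: 10.9, 12.2, 0.0, 15.8, 0.0, 7.0, 3.7, 12.6, 12.7.
Cumulative: 10.9, 23.1, 23.1, 38.9, 38.9, 45.9, 49.6, 62.2, 74.9.
The total first reaches 47 DD on day 7.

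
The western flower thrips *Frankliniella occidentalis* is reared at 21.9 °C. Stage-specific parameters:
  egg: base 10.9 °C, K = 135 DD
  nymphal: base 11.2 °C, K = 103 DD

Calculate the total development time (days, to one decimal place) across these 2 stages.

egg: 135 / (21.9 − 10.9) = 135 / 11.0 = 12.273 d.
nymphal: 103 / (21.9 − 11.2) = 103 / 10.7 = 9.626 d.
Sum = 21.899 ≈ 21.9 days.

21.9 days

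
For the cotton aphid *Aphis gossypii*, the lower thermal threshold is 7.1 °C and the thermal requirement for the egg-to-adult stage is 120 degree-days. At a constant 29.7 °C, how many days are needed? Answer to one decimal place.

5.3 days

Daily accumulation = 29.7 − 7.1 = 22.6 DD/day.
Duration = 120 / 22.6 = 5.310 ≈ 5.3 days.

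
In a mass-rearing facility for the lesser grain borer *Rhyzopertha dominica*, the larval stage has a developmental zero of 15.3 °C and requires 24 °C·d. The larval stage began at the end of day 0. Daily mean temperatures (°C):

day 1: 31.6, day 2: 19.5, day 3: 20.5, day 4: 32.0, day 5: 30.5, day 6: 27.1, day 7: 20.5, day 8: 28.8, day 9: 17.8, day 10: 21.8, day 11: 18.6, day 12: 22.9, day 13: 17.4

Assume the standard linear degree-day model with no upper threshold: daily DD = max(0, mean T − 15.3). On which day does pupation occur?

Daily DD above 15.3 °C: 16.3, 4.2, 5.2, 16.7, 15.2, 11.8, 5.2, 13.5, 2.5, 6.5, 3.3, 7.6, 2.1.
Cumulative: 16.3, 20.5, 25.7, 42.4, 57.6, 69.4, 74.6, 88.1, 90.6, 97.1, 100.4, 108.0, 110.1.
The total first reaches 24 DD on day 3.

day 3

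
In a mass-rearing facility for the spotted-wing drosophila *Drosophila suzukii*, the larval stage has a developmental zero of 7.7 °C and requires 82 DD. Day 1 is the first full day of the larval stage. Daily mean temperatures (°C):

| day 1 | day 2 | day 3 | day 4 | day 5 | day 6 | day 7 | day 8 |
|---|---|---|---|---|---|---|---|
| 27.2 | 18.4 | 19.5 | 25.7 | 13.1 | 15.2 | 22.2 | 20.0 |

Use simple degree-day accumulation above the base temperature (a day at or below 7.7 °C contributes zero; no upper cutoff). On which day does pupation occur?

day 7

Daily DD above 7.7 °C: 19.5, 10.7, 11.8, 18.0, 5.4, 7.5, 14.5, 12.3.
Cumulative: 19.5, 30.2, 42.0, 60.0, 65.4, 72.9, 87.4, 99.7.
The total first reaches 82 DD on day 7.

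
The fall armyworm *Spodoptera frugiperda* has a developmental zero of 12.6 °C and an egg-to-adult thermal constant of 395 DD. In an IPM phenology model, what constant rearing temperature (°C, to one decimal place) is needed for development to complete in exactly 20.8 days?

31.6 °C

Required daily accumulation = 395 / 20.8 = 18.990 DD/day.
T = T_base + 18.990 = 12.6 + 18.990 = 31.590 ≈ 31.6 °C.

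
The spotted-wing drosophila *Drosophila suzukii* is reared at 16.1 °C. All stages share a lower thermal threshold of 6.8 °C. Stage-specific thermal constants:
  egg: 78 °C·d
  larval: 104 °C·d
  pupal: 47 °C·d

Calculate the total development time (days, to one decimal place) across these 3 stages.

24.6 days

Daily accumulation at 16.1 °C = 16.1 − 6.8 = 9.3 DD/day.
Total K = 78 + 104 + 47 = 229 DD.
Total duration = 229 / 9.3 = 24.624 ≈ 24.6 days.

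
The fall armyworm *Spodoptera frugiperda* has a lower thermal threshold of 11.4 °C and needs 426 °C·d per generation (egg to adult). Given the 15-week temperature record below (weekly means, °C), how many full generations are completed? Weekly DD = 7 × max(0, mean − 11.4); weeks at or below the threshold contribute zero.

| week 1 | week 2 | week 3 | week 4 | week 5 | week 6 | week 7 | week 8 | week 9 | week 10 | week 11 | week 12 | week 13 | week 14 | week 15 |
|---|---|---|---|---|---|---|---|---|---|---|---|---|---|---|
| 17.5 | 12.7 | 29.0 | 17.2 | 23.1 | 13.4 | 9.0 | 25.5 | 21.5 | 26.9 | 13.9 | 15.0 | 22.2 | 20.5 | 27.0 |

2 generations

Weekly DD (7 × max(0, T̄ − 11.4)): 42.7, 9.1, 123.2, 40.6, 81.9, 14.0, 0.0, 98.7, 70.7, 108.5, 17.5, 25.2, 75.6, 63.7, 109.2.
Season total = 880.6 DD.
Complete generations = ⌊880.6 / 426⌋ = 2.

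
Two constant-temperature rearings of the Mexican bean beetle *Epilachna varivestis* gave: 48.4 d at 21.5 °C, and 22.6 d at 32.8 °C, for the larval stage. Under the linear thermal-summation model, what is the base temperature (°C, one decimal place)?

Under the model K = D·(T − T_b), so D₁·(T₁ − T_b) = D₂·(T₂ − T_b).
48.4·(21.5 − T_b) = 22.6·(32.8 − T_b)
T_b = (48.4·21.5 − 22.6·32.8) / (48.4 − 22.6) = 299.32 / 25.8 = 11.602 °C ≈ 11.6 °C.

11.6 °C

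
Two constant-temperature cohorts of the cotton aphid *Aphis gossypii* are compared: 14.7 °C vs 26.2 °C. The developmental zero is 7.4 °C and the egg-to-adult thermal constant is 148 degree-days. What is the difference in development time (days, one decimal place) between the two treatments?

At 14.7 °C: 148 / (14.7 − 7.4) = 148 / 7.3 = 20.274 d.
At 26.2 °C: 148 / (26.2 − 7.4) = 148 / 18.8 = 7.872 d.
Difference = |20.274 − 7.872| = 12.402 ≈ 12.4 days.

12.4 days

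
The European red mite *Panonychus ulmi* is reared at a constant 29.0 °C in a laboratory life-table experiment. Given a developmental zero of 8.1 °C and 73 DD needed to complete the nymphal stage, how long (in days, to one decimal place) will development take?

Daily accumulation = 29.0 − 8.1 = 20.9 DD/day.
Duration = 73 / 20.9 = 3.493 ≈ 3.5 days.

3.5 days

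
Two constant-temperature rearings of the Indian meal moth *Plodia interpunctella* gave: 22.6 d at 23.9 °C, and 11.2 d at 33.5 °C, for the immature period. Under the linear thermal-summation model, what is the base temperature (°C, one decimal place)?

14.5 °C

Linear rate model ⇒ the product D·(T − T_b) is constant across temperatures.
22.6·(23.9 − T_b) = 11.2·(33.5 − T_b)
T_b = (22.6·23.9 − 11.2·33.5) / (22.6 − 11.2) = 164.94 / 11.4 = 14.468 °C ≈ 14.5 °C.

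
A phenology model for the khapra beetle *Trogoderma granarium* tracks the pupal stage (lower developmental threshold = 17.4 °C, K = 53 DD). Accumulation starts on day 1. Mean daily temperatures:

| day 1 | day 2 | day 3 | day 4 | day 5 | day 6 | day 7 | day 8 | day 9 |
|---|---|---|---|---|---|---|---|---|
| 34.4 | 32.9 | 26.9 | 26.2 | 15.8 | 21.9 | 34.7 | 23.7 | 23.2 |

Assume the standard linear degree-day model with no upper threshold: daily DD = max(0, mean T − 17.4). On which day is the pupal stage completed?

day 6

Daily DD above 17.4 °C: 17.0, 15.5, 9.5, 8.8, 0.0, 4.5, 17.3, 6.3, 5.8.
Cumulative: 17.0, 32.5, 42.0, 50.8, 50.8, 55.3, 72.6, 78.9, 84.7.
The total first reaches 53 DD on day 6.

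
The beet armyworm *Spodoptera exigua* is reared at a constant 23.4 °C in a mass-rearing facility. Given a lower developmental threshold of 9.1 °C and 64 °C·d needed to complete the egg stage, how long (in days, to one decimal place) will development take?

4.5 days

Daily accumulation = 23.4 − 9.1 = 14.3 DD/day.
Duration = 64 / 14.3 = 4.476 ≈ 4.5 days.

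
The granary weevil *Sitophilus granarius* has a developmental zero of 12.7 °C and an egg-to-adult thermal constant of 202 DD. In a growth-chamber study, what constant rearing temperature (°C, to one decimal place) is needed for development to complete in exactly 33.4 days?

18.7 °C

Required daily accumulation = 202 / 33.4 = 6.048 DD/day.
T = T_base + 6.048 = 12.7 + 6.048 = 18.748 ≈ 18.7 °C.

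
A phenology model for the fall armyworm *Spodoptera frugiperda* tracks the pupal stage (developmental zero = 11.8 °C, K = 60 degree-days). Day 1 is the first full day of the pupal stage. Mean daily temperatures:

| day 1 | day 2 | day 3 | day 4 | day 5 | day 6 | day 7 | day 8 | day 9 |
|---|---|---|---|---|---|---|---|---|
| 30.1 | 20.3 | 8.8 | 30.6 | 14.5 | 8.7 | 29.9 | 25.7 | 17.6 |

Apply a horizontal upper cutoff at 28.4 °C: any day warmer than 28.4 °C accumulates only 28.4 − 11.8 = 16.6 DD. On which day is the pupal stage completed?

Daily DD above 11.8 °C (capped at 16.6): 16.6, 8.5, 0.0, 16.6, 2.7, 0.0, 16.6, 13.9, 5.8.
Cumulative: 16.6, 25.1, 25.1, 41.7, 44.4, 44.4, 61.0, 74.9, 80.7.
The total first reaches 60 DD on day 7.

day 7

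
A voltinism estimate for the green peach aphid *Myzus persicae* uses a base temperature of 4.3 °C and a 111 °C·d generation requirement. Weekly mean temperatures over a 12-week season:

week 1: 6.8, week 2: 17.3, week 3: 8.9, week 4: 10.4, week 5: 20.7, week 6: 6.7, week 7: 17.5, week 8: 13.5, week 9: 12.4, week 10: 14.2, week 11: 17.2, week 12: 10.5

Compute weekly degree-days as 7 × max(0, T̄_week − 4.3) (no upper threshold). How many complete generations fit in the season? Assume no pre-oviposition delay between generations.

6 generations

Weekly DD (7 × max(0, T̄ − 4.3)): 17.5, 91.0, 32.2, 42.7, 114.8, 16.8, 92.4, 64.4, 56.7, 69.3, 90.3, 43.4.
Season total = 731.5 DD.
Complete generations = ⌊731.5 / 111⌋ = 6.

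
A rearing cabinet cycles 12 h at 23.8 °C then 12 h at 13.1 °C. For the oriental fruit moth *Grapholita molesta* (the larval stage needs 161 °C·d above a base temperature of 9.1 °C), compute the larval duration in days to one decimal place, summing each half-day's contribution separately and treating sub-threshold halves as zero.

17.2 days

Day half: max(0, 23.8 − 9.1) × 0.5 = 14.7 × 0.5 = 7.35 DD.
Night half: max(0, 13.1 − 9.1) × 0.5 = 4.0 × 0.5 = 2.00 DD.
Per 24 h: 9.35 DD/day.
Duration = 161 / 9.35 = 17.219 ≈ 17.2 days.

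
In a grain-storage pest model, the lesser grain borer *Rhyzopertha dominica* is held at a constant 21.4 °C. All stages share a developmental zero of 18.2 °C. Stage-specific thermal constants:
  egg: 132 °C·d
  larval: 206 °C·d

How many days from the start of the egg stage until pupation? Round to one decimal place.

Daily accumulation at 21.4 °C = 21.4 − 18.2 = 3.2 DD/day.
Total K = 132 + 206 = 338 DD.
Total duration = 338 / 3.2 = 105.625 ≈ 105.6 days.

105.6 days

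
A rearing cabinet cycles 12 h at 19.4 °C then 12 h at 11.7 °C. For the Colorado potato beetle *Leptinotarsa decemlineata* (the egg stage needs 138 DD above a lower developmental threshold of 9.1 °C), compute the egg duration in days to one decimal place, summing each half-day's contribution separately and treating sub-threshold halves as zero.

Day half: max(0, 19.4 − 9.1) × 0.5 = 10.3 × 0.5 = 5.15 DD.
Night half: max(0, 11.7 − 9.1) × 0.5 = 2.6 × 0.5 = 1.30 DD.
Per 24 h: 6.45 DD/day.
Duration = 138 / 6.45 = 21.395 ≈ 21.4 days.

21.4 days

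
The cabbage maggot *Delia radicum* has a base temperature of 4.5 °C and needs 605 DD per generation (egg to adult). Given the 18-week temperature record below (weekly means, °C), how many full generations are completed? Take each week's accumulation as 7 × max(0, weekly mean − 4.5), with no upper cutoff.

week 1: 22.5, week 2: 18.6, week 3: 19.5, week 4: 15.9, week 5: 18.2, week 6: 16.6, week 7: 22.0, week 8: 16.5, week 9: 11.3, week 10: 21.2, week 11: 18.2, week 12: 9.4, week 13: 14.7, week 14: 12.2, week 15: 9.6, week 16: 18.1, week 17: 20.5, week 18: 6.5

2 generations

Weekly DD (7 × max(0, T̄ − 4.5)): 126.0, 98.7, 105.0, 79.8, 95.9, 84.7, 122.5, 84.0, 47.6, 116.9, 95.9, 34.3, 71.4, 53.9, 35.7, 95.2, 112.0, 14.0.
Season total = 1473.5 DD.
Complete generations = ⌊1473.5 / 605⌋ = 2.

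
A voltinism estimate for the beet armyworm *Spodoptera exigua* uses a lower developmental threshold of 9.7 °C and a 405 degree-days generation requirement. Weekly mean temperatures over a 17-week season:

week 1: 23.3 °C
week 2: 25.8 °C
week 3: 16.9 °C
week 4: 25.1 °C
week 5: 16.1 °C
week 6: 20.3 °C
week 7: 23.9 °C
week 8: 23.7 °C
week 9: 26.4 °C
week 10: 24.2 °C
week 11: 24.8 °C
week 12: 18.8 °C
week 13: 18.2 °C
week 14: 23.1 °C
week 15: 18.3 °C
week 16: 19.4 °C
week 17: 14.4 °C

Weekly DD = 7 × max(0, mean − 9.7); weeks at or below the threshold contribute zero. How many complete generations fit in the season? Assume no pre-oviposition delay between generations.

Weekly DD (7 × max(0, T̄ − 9.7)): 95.2, 112.7, 50.4, 107.8, 44.8, 74.2, 99.4, 98.0, 116.9, 101.5, 105.7, 63.7, 59.5, 93.8, 60.2, 67.9, 32.9.
Season total = 1384.6 DD.
Complete generations = ⌊1384.6 / 405⌋ = 3.

3 generations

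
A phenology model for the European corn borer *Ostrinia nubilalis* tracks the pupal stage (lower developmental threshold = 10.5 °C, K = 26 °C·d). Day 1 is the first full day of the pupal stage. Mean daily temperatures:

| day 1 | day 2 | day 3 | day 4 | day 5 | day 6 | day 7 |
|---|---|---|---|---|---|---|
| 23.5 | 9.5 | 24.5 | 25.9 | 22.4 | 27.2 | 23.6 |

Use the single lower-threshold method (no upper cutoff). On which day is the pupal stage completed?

Daily DD above 10.5 °C: 13.0, 0.0, 14.0, 15.4, 11.9, 16.7, 13.1.
Cumulative: 13.0, 13.0, 27.0, 42.4, 54.3, 71.0, 84.1.
The total first reaches 26 DD on day 3.

day 3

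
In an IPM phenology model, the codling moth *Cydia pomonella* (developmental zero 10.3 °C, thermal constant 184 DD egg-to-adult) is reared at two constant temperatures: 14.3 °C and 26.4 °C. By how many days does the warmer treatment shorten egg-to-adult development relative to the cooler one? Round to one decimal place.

34.6 days

At 14.3 °C: 184 / (14.3 − 10.3) = 184 / 4.0 = 46.000 d.
At 26.4 °C: 184 / (26.4 − 10.3) = 184 / 16.1 = 11.429 d.
Difference = |46.000 − 11.429| = 34.571 ≈ 34.6 days.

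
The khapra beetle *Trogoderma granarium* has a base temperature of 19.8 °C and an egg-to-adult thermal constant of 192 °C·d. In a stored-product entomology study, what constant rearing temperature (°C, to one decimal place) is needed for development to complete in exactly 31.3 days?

Required daily accumulation = 192 / 31.3 = 6.134 DD/day.
T = T_base + 6.134 = 19.8 + 6.134 = 25.934 ≈ 25.9 °C.

25.9 °C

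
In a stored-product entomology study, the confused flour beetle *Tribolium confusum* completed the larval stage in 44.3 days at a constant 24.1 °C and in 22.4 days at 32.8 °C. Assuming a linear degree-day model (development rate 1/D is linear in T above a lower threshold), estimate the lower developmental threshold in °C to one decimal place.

Linear rate model ⇒ the product D·(T − T_b) is constant across temperatures.
44.3·(24.1 − T_b) = 22.4·(32.8 − T_b)
T_b = (44.3·24.1 − 22.4·32.8) / (44.3 − 22.4) = 332.91 / 21.9 = 15.201 °C ≈ 15.2 °C.

15.2 °C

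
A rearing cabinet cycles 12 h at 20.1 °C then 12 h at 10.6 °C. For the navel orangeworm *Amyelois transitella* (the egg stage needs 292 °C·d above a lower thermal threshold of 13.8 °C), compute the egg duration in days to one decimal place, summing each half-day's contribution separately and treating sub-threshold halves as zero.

Day half: max(0, 20.1 − 13.8) × 0.5 = 6.3 × 0.5 = 3.15 DD.
Night half: max(0, 10.6 − 13.8) × 0.5 = 0.0 × 0.5 = 0.00 DD.
Per 24 h: 3.15 DD/day.
Duration = 292 / 3.15 = 92.698 ≈ 92.7 days.

92.7 days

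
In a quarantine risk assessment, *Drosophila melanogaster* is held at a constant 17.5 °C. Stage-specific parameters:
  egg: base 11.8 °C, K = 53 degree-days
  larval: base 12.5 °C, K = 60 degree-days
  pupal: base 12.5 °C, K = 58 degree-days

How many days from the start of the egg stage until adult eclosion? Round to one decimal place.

egg: 53 / (17.5 − 11.8) = 53 / 5.7 = 9.298 d.
larval: 60 / (17.5 − 12.5) = 60 / 5.0 = 12.000 d.
pupal: 58 / (17.5 − 12.5) = 58 / 5.0 = 11.600 d.
Sum = 32.898 ≈ 32.9 days.

32.9 days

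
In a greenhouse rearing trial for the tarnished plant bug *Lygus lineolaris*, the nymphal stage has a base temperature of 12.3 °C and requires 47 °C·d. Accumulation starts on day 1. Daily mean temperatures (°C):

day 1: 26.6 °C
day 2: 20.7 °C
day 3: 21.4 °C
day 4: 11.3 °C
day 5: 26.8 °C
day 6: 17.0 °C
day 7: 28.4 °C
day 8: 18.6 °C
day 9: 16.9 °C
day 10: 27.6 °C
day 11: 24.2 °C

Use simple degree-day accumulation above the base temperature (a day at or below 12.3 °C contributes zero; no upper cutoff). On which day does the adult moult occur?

day 6

Daily DD above 12.3 °C: 14.3, 8.4, 9.1, 0.0, 14.5, 4.7, 16.1, 6.3, 4.6, 15.3, 11.9.
Cumulative: 14.3, 22.7, 31.8, 31.8, 46.3, 51.0, 67.1, 73.4, 78.0, 93.3, 105.2.
The total first reaches 47 DD on day 6.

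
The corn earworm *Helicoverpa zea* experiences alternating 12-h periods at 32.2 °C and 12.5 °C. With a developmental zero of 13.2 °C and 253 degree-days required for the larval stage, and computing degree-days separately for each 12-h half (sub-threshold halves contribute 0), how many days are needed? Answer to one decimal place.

26.6 days

Day half: max(0, 32.2 − 13.2) × 0.5 = 19.0 × 0.5 = 9.50 DD.
Night half: max(0, 12.5 − 13.2) × 0.5 = 0.0 × 0.5 = 0.00 DD.
Per 24 h: 9.50 DD/day.
Duration = 253 / 9.50 = 26.632 ≈ 26.6 days.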